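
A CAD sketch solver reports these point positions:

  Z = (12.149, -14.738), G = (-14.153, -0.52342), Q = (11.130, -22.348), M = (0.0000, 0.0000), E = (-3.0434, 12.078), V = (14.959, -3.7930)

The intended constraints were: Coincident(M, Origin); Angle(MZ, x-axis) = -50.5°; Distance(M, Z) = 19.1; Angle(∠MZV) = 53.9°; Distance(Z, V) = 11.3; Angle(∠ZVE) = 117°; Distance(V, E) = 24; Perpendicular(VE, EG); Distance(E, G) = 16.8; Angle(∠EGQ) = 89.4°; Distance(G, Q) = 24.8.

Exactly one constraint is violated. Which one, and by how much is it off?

Distance(G, Q) = 24.8 — off by 8.60.

M = (0.00, 0.00) ✓; MZ at -50.50° ✓; |MZ| = 19.10 ✓; ∠MZV = 53.90° ✓; |ZV| = 11.30 ✓; ∠ZVE = 117.0° ✓; |VE| = 24.00 ✓; ∠(VE, EG) = 90.00° ✓; |EG| = 16.80 ✓; ∠EGQ = 89.40° ✓; |GQ| = 33.40 ✗.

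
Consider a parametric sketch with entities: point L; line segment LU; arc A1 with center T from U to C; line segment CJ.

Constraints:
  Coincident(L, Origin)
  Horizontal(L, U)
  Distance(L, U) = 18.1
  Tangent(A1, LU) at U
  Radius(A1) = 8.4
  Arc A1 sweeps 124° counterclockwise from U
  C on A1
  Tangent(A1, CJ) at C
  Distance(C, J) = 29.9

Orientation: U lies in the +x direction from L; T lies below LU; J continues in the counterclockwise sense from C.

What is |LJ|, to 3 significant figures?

47.0

L is at the origin; L and U share the same y with |LU| = 18.1 and U on the +x side, so U = (18.1, 0.00). Tangency of A1 to LU means the radius TU is perpendicular to LU, so T = U + (0, -8.4) = (18.1, -8.40). On A1, U sits at bearing 90° from T; a 124° counterclockwise sweep puts C at bearing 214°, so C = T + 8.4·(cos 214°, sin 214°) = (11.1, -13.1). Tangency of A1 to CJ means the radius TC is perpendicular to CJ, so CJ runs along (−sin 214°, cos 214°); with |CJ| = 29.9, J = (27.9, -37.9). Then |LJ| = |J − L| = 47.0.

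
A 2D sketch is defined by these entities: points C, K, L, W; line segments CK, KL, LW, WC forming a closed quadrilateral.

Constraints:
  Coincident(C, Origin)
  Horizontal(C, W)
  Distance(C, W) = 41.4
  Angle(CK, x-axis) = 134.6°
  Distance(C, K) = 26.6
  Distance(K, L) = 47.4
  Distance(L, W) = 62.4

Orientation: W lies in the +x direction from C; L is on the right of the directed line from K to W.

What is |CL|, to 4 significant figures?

31.64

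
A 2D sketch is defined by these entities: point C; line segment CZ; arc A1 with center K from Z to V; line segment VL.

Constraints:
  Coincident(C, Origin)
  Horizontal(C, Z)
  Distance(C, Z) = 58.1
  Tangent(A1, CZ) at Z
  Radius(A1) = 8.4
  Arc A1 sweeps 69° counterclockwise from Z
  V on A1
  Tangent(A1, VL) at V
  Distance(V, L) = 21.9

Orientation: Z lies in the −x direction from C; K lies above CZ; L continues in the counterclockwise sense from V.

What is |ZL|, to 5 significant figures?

30.226

On A1, Z sits at bearing -90° from K; a 69° counterclockwise sweep puts V at bearing -21°, so V = K + 8.4·(cos -21°, sin -21°) = (-50.258, 5.3897). The tangent condition forces KV to be normal to VL, so VL runs along (−sin -21°, cos -21°); with |VL| = 21.9, L = (-42.410, 25.835). Then |ZL| = |L − Z| = 30.226.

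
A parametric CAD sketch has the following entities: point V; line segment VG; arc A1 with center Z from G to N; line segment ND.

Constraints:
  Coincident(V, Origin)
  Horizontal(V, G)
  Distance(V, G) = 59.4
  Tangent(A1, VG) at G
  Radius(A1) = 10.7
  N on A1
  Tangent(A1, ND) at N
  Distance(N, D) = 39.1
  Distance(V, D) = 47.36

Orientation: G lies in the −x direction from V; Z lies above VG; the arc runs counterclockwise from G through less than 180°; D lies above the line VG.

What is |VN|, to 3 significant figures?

50.7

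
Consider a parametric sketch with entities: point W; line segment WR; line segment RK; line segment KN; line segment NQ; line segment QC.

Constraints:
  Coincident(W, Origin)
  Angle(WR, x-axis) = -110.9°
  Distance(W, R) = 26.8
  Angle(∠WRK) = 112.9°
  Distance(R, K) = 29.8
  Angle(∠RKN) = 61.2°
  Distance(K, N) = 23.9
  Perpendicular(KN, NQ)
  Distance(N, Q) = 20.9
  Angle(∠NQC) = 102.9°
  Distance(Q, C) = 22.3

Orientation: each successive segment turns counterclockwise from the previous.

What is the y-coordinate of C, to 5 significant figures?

-36.876

W is at the origin; WR runs at -110.9° with length 26.8, so R = (-9.5606, -25.037). ∠WRK = 112.9° gives RK at -43.800° from the x-axis; with |RK| = 29.8, K = (11.948, -45.663). ∠RKN = 61.2° gives KN at 75.000° from the x-axis; with |KN| = 23.9, N = (18.134, -22.577). The perpendicularity gives NQ at right angles to KN, so NQ runs at 165.00°; with |NQ| = 20.9, Q = (-2.0542, -17.168). ∠NQC = 102.9° gives QC at -117.90° from the x-axis; with |QC| = 22.3, C = (-12.489, -36.876). So C.y = -36.876.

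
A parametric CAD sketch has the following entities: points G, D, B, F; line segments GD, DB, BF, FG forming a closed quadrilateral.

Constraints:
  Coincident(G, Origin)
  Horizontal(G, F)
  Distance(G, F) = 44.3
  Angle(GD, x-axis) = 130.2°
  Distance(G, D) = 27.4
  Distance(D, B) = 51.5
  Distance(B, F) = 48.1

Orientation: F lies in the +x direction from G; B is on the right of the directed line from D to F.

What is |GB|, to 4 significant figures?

26.16

G is at the origin; GF is horizontal with |GF| = 44.3 and F in +x, so F = (44.3, 0). GD runs at 130.2° with |GD| = 27.4, so D = (-17.69, 20.93). B is determined by |DB| = 51.5 and |BF| = 48.1 together: it lies at the intersection of circle(D, 51.5) and circle(F, 48.1). With |DF| = 65.42, the foot of the radical line on DF is 35.30 from D and the perpendicular offset is √(51.5² − 35.30²) = 37.50. Taking the right-of-DF solution: B = (3.764, -25.89).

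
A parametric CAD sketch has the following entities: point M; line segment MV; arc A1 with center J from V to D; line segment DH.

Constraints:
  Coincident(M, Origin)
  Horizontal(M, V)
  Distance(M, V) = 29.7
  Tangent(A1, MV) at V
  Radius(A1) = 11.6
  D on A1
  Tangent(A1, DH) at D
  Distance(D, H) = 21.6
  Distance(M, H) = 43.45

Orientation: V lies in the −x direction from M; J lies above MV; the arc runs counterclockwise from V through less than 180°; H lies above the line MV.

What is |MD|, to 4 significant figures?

23.87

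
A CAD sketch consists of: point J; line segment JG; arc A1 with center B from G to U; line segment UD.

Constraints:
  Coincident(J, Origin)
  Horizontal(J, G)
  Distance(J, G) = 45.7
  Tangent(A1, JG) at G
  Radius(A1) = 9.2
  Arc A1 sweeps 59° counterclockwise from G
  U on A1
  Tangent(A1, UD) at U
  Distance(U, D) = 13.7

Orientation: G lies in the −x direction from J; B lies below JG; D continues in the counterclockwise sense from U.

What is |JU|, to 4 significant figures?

53.77

J is at the origin; JG is horizontal with |JG| = 45.7 and G on the −x side, so G = (-45.70, 0.000). A1 meets JG tangentially, so BG is at right angles to JG, so B = G + (0, -9.2) = (-45.70, -9.200). On A1, G sits at bearing 90° from B; a 59° counterclockwise sweep puts U at bearing 149°, so U = B + 9.2·(cos 149°, sin 149°) = (-53.59, -4.462). Then |JU| = |U − J| = 53.77.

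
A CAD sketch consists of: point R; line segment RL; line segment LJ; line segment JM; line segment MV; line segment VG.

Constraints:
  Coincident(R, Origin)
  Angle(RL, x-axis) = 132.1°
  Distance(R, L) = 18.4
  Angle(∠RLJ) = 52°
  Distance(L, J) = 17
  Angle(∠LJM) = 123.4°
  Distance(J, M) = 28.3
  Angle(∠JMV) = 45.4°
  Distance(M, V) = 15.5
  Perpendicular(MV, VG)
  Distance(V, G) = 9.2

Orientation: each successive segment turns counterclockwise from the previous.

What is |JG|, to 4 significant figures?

11.79

R is at the origin; RL runs at 132.1° with length 18.4, so L = (-12.34, 13.65). ∠RLJ = 52.0° gives LJ at -99.90° from the x-axis; with |LJ| = 17.0, J = (-15.26, -3.095). ∠LJM = 123.4° gives JM at -43.30° from the x-axis; with |JM| = 28.3, M = (5.337, -22.50). ∠JMV = 45.4° gives MV at 91.30° from the x-axis; with |MV| = 15.5, V = (4.986, -7.007). The perpendicularity gives VG at right angles to MV, so VG runs at -178.7°; with |VG| = 9.2, G = (-4.212, -7.216). Then |JG| = |G − J| = 11.79.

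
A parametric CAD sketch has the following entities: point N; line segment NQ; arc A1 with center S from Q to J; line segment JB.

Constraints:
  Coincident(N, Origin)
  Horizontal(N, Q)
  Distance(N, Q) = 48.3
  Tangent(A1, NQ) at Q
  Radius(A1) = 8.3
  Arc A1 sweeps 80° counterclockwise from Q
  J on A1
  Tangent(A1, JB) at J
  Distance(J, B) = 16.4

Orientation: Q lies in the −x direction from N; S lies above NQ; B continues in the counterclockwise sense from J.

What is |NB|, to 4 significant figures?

43.81

On A1, Q sits at bearing -90° from S; an 80° counterclockwise sweep puts J at bearing -10°, so J = S + 8.3·(cos -10°, sin -10°) = (-40.13, 6.859). A1 meets JB tangentially, so SJ is at right angles to JB, so JB runs along (−sin -10°, cos -10°); with |JB| = 16.4, B = (-37.28, 23.01). Then |NB| = |B − N| = 43.81.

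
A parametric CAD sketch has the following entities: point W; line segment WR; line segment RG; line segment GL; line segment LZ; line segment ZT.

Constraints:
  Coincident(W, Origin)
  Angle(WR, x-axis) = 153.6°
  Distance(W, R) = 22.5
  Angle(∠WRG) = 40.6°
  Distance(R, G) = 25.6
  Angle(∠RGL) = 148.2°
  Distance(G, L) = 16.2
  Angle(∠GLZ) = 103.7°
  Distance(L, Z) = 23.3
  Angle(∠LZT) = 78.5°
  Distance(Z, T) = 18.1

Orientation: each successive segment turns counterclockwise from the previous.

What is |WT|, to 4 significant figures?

7.135

W is at the origin; WR runs at 153.6° with length 22.5, so R = (-20.15, 10.00). ∠WRG = 40.6° gives RG at -67.00° from the x-axis; with |RG| = 25.6, G = (-10.15, -13.56). ∠RGL = 148.2° gives GL at -35.20° from the x-axis; with |GL| = 16.2, L = (3.087, -22.90). ∠GLZ = 103.7° gives LZ at 41.10° from the x-axis; with |LZ| = 23.3, Z = (20.64, -7.582). ∠LZT = 78.5° gives ZT at 142.6° from the x-axis; with |ZT| = 18.1, T = (6.266, 3.412). Then |WT| = |T − W| = 7.135.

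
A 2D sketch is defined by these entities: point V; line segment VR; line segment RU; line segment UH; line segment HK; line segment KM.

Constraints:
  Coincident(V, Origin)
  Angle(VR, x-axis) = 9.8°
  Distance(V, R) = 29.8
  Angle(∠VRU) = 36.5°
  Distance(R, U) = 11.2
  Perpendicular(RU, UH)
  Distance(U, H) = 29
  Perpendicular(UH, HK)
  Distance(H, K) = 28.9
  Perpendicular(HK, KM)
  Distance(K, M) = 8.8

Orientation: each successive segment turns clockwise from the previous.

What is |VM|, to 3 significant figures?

41.7

V is at the origin; VR runs at 9.8° with length 29.8, so R = (29.4, 5.07). ∠VRU = 36.5° gives RU at -134° from the x-axis; with |RU| = 11.2, U = (21.6, -3.02). RU ⟂ UH, so UH runs at 136°; with |UH| = 29.0, H = (0.661, 17.0). UH ⟂ HK, so HK runs at 46.3°; with |HK| = 28.9, K = (20.6, 37.9). The perpendicularity gives KM at right angles to HK, so KM runs at -43.7°; with |KM| = 8.8, M = (27.0, 31.8). Then |VM| = |M − V| = 41.7.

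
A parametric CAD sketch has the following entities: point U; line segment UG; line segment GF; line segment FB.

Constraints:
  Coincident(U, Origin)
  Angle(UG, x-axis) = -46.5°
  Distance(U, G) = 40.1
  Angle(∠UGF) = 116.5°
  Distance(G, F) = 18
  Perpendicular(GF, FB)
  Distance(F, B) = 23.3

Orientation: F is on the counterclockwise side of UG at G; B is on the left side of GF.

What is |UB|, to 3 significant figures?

38.0

U is at the origin; UG runs at -46.5° with length 40.1, so G = 40.1·(cos -46.5°, sin -46.5°) = (27.6, -29.1). ∠UGF = 116.5°, so GF runs at -46.5° + (180° − 116.5°) = 17.0° from the x-axis; with |GF| = 18.0, F = G + 18.0·(cos 17.0°, sin 17.0°) = (44.8, -23.8). GF ⟂ FB; with |FB| = 23.3 on the left of GF, B = F + 23.3·(-0.292, 0.956) = (38.0, -1.54). Then |UB| = |B − U| = 38.0.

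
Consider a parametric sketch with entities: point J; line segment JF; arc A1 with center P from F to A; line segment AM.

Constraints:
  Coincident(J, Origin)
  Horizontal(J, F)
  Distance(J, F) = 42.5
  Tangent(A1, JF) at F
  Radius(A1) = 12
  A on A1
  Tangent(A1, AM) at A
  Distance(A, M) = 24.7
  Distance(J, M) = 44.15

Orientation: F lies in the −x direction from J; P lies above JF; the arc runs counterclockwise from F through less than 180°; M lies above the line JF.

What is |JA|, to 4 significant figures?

32.31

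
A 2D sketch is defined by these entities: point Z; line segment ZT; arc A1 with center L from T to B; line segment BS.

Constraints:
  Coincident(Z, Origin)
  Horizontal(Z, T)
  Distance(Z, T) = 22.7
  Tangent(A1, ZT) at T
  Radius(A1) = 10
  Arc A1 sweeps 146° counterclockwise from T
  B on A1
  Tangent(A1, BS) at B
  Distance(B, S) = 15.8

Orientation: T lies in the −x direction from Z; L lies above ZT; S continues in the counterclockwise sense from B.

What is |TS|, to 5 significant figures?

28.145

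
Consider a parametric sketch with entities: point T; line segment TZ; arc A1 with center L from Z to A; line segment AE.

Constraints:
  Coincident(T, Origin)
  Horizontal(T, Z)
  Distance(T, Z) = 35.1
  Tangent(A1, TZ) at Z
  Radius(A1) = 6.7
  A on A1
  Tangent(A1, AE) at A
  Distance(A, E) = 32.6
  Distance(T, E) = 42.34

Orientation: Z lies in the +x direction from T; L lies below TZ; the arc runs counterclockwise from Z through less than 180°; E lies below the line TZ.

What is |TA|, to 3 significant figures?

29.0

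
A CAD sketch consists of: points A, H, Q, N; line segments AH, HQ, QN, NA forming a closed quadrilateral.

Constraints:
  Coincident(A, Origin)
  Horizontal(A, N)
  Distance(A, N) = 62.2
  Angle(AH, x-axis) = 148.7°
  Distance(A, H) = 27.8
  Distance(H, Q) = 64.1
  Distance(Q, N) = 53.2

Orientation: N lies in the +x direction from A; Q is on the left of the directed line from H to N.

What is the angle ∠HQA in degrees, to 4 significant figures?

25.59°

A is at the origin; A and N share the same y with |AN| = 62.2 and N in +x, so N = (62.2, 0). AH runs at 148.7° with |AH| = 27.8, so H = (-23.75, 14.44). Q is determined by |HQ| = 64.1 and |QN| = 53.2 together: it lies at the intersection of circle(H, 64.1) and circle(N, 53.2). With |HN| = 87.16, the foot of the radical line on HN is 50.91 from H and the perpendicular offset is √(64.1² − 50.91²) = 38.94. Taking the left-of-HN solution: Q = (32.91, 44.41).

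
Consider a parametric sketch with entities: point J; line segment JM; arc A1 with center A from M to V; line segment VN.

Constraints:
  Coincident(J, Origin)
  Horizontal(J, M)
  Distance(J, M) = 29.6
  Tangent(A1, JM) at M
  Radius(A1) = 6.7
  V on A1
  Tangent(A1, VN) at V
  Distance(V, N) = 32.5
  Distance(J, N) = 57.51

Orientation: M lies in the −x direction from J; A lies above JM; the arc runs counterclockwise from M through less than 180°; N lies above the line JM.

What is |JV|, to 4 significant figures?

26.68

J is at the origin; J and M share the same y with |JM| = 29.6 and M on the −x side, so M = (-29.60, 0.000). The tangent condition forces AM to be normal to JM, so A = M + (0, 6.7) = (-29.60, 6.700). Since AV ⟂ VN (tangency), |AN| = √(6.7² + 32.5²) = 33.18 regardless of where V sits on A1. So N lies on both circle(J, 57.51) and circle(A, 33.18); the above-JM intersection is N = (-44.61, 36.29). V is the foot of the tangent from N: V = (-24.36, 10.87).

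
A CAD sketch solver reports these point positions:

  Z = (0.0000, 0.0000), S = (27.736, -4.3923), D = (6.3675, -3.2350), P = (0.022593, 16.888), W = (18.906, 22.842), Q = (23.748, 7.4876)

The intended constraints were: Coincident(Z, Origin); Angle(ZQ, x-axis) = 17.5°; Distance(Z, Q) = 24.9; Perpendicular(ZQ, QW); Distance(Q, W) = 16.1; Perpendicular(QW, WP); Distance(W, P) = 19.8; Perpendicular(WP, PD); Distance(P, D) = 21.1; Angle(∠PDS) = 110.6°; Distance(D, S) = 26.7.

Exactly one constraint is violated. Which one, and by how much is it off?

Distance(D, S) = 26.7 — off by 5.30.

Z = (0.00, 0.00) ✓; ZQ at 17.50° ✓; |ZQ| = 24.90 ✓; ∠(ZQ, QW) = 90.00° ✓; |QW| = 16.10 ✓; ∠(QW, WP) = 90.00° ✓; |WP| = 19.80 ✓; ∠(WP, PD) = 90.00° ✓; |PD| = 21.10 ✓; ∠PDS = 110.6° ✓; |DS| = 21.40 ✗.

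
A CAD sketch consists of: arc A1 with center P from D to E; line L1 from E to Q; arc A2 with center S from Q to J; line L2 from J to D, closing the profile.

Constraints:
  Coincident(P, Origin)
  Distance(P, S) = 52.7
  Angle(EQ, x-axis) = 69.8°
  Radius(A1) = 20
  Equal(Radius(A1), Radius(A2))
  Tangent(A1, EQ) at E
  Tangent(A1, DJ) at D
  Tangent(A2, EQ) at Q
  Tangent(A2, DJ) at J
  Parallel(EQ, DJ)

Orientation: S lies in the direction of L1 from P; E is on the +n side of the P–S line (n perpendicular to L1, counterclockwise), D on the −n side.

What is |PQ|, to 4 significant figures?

56.37

Tangency of A1 to both parallel lines with radius 20.0 puts E and D at P ± 20.0·n: E = (-18.77, 6.906), D = (18.77, -6.906). Equal radii place Q and J the same way about S: Q = S + 20.0·n = (-0.5726, 56.36), J = S − 20.0·n = (36.97, 42.55). Then |PQ| = |Q − P| = 56.37.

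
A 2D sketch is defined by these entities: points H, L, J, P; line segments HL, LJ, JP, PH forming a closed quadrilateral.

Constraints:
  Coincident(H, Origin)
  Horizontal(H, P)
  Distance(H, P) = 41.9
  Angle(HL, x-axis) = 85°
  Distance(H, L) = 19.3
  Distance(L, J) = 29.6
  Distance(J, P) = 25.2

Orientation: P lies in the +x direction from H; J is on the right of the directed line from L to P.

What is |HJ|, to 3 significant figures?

18.4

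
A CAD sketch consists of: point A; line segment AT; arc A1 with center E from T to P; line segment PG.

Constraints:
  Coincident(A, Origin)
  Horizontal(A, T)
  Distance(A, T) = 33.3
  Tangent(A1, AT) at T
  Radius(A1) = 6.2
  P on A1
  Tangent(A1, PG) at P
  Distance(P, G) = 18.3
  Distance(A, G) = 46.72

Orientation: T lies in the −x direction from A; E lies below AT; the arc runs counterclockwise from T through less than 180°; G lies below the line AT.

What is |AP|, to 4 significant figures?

39.96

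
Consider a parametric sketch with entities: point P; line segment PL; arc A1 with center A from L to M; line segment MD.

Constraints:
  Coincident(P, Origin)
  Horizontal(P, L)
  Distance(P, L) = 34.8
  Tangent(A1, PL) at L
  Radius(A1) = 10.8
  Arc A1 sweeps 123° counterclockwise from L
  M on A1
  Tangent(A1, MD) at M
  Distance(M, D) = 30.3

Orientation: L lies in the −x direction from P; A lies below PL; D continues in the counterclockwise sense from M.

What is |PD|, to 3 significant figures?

50.2

P is at the origin; PL is horizontal with |PL| = 34.8 and L on the −x side, so L = (-34.8, 0.00). The tangent condition forces AL to be normal to PL, so A = L + (0, -10.8) = (-34.8, -10.8). On A1, L sits at bearing 90° from A; a 123° counterclockwise sweep puts M at bearing 213°, so M = A + 10.8·(cos 213°, sin 213°) = (-43.9, -16.7). Since A1 is tangent to MD there, AM ⟂ MD, so MD runs along (−sin 213°, cos 213°); with |MD| = 30.3, D = (-27.4, -42.1). Then |PD| = |D − P| = 50.2.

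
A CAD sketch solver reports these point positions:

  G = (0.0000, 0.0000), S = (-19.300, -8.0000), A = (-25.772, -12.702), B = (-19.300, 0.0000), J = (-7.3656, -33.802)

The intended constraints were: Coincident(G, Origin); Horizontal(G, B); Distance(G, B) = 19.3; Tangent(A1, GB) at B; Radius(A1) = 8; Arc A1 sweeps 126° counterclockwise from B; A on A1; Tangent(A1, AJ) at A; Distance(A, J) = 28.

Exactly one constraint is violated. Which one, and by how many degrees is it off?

Tangent(A1, AJ) at A — off by 5.10°.

G = (0.00, 0.00) ✓; G.y = 0.00, B.y = 0.00 ✓; |GB| = 19.30 ✓; ∠(SB, BG) = 90.00° ✓; |SB| = 8.000 ✓; bearing(S→A) − bearing(S→B) = 126.0° ✓; |SA| = 8.000 ✓; ∠(SA, AJ) = 84.90° ✗; |AJ| = 28.00 ✓.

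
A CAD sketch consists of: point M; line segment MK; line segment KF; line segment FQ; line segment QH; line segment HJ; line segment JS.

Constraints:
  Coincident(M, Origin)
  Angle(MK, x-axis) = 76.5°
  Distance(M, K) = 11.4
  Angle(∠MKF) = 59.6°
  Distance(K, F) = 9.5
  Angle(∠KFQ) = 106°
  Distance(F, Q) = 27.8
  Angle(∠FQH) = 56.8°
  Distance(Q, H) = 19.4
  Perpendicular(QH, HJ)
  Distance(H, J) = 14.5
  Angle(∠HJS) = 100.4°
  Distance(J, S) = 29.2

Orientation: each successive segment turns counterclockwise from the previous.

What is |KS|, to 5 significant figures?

33.625

The perpendicularity gives HJ at right angles to QH, so HJ runs at 124.10°; with |HJ| = 14.5, J = (1.9433, 3.4100). ∠HJS = 100.4° gives JS at -156.30° from the x-axis; with |JS| = 29.2, S = (-24.794, -8.3268). Then |KS| = |S − K| = 33.625.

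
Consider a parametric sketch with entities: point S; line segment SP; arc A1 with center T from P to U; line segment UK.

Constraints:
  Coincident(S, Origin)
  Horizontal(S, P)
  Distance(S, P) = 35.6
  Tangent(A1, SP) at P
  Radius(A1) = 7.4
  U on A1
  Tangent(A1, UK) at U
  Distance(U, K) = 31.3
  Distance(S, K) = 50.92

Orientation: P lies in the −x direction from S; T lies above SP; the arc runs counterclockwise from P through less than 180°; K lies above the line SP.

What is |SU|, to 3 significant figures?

29.5

S is at the origin; SP is horizontal with |SP| = 35.6 and P on the −x side, so P = (-35.6, 0.00). Tangency of A1 to SP means the radius TP is perpendicular to SP, so T = P + (0, 7.4) = (-35.6, 7.40). Since TU ⟂ UK (tangency), |TK| = √(7.4² + 31.3²) = 32.2 regardless of where U sits on A1. So K lies on both circle(S, 50.92) and circle(T, 32.2); the above-SP intersection is K = (-32.3, 39.4). U is the foot of the tangent from K: U = (-28.3, 8.35).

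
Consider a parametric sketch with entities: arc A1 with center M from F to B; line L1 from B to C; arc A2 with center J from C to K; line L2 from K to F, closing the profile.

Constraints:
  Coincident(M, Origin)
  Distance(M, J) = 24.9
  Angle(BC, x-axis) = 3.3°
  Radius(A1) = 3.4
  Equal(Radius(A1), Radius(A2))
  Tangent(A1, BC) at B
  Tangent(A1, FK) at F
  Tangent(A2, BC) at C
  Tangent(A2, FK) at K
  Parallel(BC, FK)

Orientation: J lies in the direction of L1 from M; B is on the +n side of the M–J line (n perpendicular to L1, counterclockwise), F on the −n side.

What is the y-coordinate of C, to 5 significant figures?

4.8277

The slot axis is L1's direction at 3.3°, so u = (cos 3.3°, sin 3.3°) = (0.99834, 0.057564) and n = (−sin 3.3°, cos 3.3°) = (-0.057564, 0.99834). M is at the origin and J lies 24.9 along u from M, so J = 24.9·u = (24.859, 1.4333). Tangency of A1 to both parallel lines with radius 3.4 puts B and F at M ± 3.4·n: B = (-0.19572, 3.3944), F = (0.19572, -3.3944). Equal radii place C and K the same way about J: C = J + 3.4·n = (24.663, 4.8277), K = J − 3.4·n = (25.054, -1.9610). So C.y = 4.8277.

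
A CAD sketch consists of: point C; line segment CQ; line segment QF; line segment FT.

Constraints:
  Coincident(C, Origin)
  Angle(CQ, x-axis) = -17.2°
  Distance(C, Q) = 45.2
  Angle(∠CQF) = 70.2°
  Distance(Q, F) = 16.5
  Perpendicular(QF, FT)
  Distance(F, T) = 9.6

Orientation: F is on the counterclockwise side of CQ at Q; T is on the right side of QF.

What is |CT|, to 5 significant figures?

52.141

∠CQF = 70.2°, so QF runs at -17.2° + (180° − 70.2°) = 92.600° from the x-axis; with |QF| = 16.5, F = Q + 16.5·(cos 92.600°, sin 92.600°) = (42.430, 3.1170). QF is perpendicular to FT; with |FT| = 9.6 on the right of QF, T = F + 9.6·(0.99897, 0.045363) = (52.020, 3.5525). Then |CT| = |T − C| = 52.141.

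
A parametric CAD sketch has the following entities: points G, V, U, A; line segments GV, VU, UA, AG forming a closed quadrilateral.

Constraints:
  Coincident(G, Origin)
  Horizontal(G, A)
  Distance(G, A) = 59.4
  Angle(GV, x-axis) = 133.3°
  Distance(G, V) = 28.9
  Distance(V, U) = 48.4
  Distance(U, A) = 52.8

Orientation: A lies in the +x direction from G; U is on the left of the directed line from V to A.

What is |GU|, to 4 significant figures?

46.93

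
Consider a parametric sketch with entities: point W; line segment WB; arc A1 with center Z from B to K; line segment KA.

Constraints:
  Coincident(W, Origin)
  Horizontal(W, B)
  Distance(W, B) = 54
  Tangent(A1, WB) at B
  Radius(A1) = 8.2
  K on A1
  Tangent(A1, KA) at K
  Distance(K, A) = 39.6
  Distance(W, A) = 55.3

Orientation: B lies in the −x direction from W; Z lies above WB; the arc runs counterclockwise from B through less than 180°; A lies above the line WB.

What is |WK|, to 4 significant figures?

46.54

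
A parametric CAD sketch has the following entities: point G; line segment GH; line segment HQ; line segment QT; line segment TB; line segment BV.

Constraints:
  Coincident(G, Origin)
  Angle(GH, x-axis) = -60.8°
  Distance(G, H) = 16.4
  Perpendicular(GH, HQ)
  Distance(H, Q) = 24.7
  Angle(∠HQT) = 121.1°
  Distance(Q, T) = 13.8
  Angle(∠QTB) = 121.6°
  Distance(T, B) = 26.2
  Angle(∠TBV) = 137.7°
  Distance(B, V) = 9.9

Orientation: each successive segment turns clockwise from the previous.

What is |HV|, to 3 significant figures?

40.0

G is at the origin; GH runs at -60.8° with length 16.4, so H = (8.00, -14.3). The perpendicularity gives HQ at right angles to GH, so HQ runs at -151°; with |HQ| = 24.7, Q = (-13.6, -26.4). ∠HQT = 121.1° gives QT at 150° from the x-axis; with |QT| = 13.8, T = (-25.5, -19.5). ∠QTB = 121.6° gives TB at 91.9° from the x-axis; with |TB| = 26.2, B = (-26.4, 6.66). ∠TBV = 137.7° gives BV at 49.6° from the x-axis; with |BV| = 9.9, V = (-20.0, 14.2). Then |HV| = |V − H| = 40.0.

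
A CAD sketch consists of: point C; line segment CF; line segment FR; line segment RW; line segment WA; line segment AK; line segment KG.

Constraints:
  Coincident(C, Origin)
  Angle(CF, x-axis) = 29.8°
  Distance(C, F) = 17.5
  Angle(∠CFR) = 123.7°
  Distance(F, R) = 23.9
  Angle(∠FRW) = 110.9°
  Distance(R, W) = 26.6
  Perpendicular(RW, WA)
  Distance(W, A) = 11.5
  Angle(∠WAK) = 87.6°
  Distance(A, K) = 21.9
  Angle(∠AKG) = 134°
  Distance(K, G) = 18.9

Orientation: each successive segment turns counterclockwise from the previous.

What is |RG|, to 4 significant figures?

8.596

C is at the origin; CF runs at 29.8° with length 17.5, so F = (15.19, 8.697). ∠CFR = 123.7° gives FR at 86.10° from the x-axis; with |FR| = 23.9, R = (16.81, 32.54). ∠FRW = 110.9° gives RW at 155.2° from the x-axis; with |RW| = 26.6, W = (-7.335, 43.70). The perpendicularity gives WA at right angles to RW, so WA runs at -114.8°; with |WA| = 11.5, A = (-12.16, 33.26). ∠WAK = 87.6° gives AK at -22.40° from the x-axis; with |AK| = 21.9, K = (8.088, 24.91). ∠AKG = 134.0° gives KG at 23.60° from the x-axis; with |KG| = 18.9, G = (25.41, 32.48). Then |RG| = |G − R| = 8.596.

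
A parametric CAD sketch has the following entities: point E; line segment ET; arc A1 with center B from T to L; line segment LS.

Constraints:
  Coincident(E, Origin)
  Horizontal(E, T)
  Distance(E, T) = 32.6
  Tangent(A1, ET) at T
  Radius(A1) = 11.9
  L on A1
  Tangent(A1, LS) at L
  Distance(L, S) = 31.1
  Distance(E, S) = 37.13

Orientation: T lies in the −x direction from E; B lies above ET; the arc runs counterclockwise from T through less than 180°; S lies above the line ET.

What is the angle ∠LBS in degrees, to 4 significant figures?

69.06°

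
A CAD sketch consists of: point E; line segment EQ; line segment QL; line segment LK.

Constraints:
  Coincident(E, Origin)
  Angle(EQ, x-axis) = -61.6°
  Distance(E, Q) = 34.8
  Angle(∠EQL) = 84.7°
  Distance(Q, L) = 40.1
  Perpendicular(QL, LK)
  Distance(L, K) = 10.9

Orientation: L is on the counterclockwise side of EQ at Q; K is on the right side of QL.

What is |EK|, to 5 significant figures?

58.613

∠EQL = 84.7°, so QL runs at -61.6° + (180° − 84.7°) = 33.700° from the x-axis; with |QL| = 40.1, L = Q + 40.1·(cos 33.700°, sin 33.700°) = (49.913, -8.3625). QL ⟂ LK; with |LK| = 10.9 on the right of QL, K = L + 10.9·(0.55484, -0.83195) = (55.961, -17.431). Then |EK| = |K − E| = 58.613.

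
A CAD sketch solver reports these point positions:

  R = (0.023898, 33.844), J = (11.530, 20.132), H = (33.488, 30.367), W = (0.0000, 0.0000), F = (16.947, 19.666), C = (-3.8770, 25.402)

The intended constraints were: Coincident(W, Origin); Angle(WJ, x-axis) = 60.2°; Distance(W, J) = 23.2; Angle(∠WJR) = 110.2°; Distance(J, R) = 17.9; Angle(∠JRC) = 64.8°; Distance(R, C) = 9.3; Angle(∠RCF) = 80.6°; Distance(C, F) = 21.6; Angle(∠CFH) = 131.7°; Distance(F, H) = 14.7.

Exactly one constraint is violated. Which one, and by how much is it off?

Distance(F, H) = 14.7 — off by 5.00.

W = (0.00, 0.00) ✓; WJ at 60.20° ✓; |WJ| = 23.20 ✓; ∠WJR = 110.2° ✓; |JR| = 17.90 ✓; ∠JRC = 64.80° ✓; |RC| = 9.300 ✓; ∠RCF = 80.60° ✓; |CF| = 21.60 ✓; ∠CFH = 131.7° ✓; |FH| = 19.70 ✗.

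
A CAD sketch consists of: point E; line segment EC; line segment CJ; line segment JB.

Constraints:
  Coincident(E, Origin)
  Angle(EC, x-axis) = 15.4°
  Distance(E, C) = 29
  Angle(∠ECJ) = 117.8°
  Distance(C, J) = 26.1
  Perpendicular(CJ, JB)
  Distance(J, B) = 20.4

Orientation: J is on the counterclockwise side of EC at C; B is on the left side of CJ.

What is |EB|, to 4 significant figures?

39.97

E is at the origin; EC runs at 15.4° with length 29.0, so C = 29.0·(cos 15.4°, sin 15.4°) = (27.96, 7.701). ∠ECJ = 117.8°, so CJ runs at 15.4° + (180° − 117.8°) = 77.60° from the x-axis; with |CJ| = 26.1, J = C + 26.1·(cos 77.60°, sin 77.60°) = (33.56, 33.19). The perpendicularity gives JB at right angles to CJ; with |JB| = 20.4 on the left of CJ, B = J + 20.4·(-0.9767, 0.2147) = (13.64, 37.57). Then |EB| = |B − E| = 39.97.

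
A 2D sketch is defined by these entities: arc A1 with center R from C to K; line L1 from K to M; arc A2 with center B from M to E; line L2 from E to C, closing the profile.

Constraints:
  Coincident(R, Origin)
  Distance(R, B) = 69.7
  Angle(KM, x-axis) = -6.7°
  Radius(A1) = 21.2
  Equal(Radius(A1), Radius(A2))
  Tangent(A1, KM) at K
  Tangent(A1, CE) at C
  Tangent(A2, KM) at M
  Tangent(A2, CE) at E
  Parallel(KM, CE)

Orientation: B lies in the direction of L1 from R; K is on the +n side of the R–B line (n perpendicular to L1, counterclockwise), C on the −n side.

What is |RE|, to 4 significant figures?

72.85

The slot axis is L1's direction at -6.7°, so u = (cos -6.7°, sin -6.7°) = (0.9932, -0.1167) and n = (−sin -6.7°, cos -6.7°) = (0.1167, 0.9932). R is at the origin and B lies 69.7 along u from R, so B = 69.7·u = (69.22, -8.132). Tangency of A1 to both parallel lines with radius 21.2 puts K and C at R ± 21.2·n: K = (2.473, 21.06), C = (-2.473, -21.06). Equal radii place M and E the same way about B: M = B + 21.2·n = (71.70, 12.92), E = B − 21.2·n = (66.75, -29.19). Then |RE| = |E − R| = 72.85.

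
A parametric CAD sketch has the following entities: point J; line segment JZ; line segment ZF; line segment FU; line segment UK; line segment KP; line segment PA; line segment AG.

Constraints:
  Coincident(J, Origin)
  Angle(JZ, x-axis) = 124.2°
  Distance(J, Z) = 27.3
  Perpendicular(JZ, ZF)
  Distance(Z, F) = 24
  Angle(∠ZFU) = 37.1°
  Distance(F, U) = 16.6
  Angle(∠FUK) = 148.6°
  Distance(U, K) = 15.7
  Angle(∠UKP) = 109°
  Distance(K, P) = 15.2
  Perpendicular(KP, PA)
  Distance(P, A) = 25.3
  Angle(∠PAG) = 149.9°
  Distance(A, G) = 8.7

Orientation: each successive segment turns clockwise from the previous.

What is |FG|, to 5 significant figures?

12.509

J is at the origin; JZ runs at 124.2° with length 27.3, so Z = (-15.345, 22.579). JZ ⟂ ZF, so ZF runs at 34.200°; with |ZF| = 24.0, F = (4.5051, 36.069). ∠ZFU = 37.1° gives FU at -108.70° from the x-axis; with |FU| = 16.6, U = (-0.81712, 20.346). ∠FUK = 148.6° gives UK at -140.10° from the x-axis; with |UK| = 15.7, K = (-12.862, 10.275). ∠UKP = 109.0° gives KP at 148.90° from the x-axis; with |KP| = 15.2, P = (-25.877, 18.126). KP is perpendicular to PA, so PA runs at 58.900°; with |PA| = 25.3, A = (-12.809, 39.790). ∠PAG = 149.9° gives AG at 28.800° from the x-axis; with |AG| = 8.7, G = (-5.1847, 43.981). Then |FG| = |G − F| = 12.509.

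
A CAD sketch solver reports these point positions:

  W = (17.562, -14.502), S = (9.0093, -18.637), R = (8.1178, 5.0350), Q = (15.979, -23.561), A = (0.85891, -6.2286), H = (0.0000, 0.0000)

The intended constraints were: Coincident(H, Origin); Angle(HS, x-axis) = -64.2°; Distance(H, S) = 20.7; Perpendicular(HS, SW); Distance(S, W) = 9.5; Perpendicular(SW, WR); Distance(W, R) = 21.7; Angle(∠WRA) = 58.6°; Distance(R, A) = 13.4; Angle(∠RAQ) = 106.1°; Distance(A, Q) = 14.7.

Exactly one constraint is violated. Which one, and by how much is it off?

Distance(A, Q) = 14.7 — off by 8.30.

H = (0.00, 0.00) ✓; HS at -64.20° ✓; |HS| = 20.70 ✓; ∠(HS, SW) = 90.00° ✓; |SW| = 9.500 ✓; ∠(SW, WR) = 90.00° ✓; |WR| = 21.70 ✓; ∠WRA = 58.60° ✓; |RA| = 13.40 ✓; ∠RAQ = 106.1° ✓; |AQ| = 23.00 ✗.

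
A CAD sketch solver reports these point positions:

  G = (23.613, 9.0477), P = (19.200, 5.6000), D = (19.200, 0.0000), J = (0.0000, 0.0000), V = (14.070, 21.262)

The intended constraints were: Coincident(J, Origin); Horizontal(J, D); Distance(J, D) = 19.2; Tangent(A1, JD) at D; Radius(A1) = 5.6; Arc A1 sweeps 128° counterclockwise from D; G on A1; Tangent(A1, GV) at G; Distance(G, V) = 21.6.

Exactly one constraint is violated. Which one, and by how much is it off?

Distance(G, V) = 21.6 — off by 6.10.

J = (0.00, 0.00) ✓; J.y = 0.00, D.y = 0.00 ✓; |JD| = 19.20 ✓; ∠(PD, DJ) = 90.00° ✓; |PD| = 5.600 ✓; bearing(P→G) − bearing(P→D) = 128.0° ✓; |PG| = 5.600 ✓; ∠(PG, GV) = 90.00° ✓; |GV| = 15.50 ✗.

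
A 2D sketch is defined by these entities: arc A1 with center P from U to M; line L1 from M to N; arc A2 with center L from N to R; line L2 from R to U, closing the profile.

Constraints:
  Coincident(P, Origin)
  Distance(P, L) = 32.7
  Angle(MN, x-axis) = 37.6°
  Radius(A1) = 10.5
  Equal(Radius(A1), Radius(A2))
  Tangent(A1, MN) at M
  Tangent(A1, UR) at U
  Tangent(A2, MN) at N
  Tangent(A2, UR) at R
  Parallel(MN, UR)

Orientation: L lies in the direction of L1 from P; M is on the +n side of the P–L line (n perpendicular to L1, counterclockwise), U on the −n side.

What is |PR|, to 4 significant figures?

34.34

The slot axis is L1's direction at 37.6°, so u = (cos 37.6°, sin 37.6°) = (0.7923, 0.6101) and n = (−sin 37.6°, cos 37.6°) = (-0.6101, 0.7923). P is at the origin and L lies 32.7 along u from P, so L = 32.7·u = (25.91, 19.95). Tangency of A1 to both parallel lines with radius 10.5 puts M and U at P ± 10.5·n: M = (-6.407, 8.319), U = (6.407, -8.319). Equal radii place N and R the same way about L: N = L + 10.5·n = (19.50, 28.27), R = L − 10.5·n = (32.31, 11.63). Then |PR| = |R − P| = 34.34.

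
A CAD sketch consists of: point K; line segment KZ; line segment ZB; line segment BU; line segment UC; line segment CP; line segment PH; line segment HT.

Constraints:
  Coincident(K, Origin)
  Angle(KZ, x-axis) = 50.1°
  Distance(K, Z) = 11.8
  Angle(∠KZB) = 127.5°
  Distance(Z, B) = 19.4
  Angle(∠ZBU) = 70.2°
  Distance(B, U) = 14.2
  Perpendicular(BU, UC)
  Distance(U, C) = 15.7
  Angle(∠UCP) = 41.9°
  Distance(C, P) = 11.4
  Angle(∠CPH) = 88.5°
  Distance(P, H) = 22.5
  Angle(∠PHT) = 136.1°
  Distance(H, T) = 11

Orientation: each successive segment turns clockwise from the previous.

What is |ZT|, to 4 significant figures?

37.60

K is at the origin; KZ runs at 50.1° with length 11.8, so Z = (7.569, 9.053). ∠KZB = 127.5° gives ZB at -2.400° from the x-axis; with |ZB| = 19.4, B = (26.95, 8.240). ∠ZBU = 70.2° gives BU at -112.2° from the x-axis; with |BU| = 14.2, U = (21.59, -4.907). The perpendicularity gives UC at right angles to BU, so UC runs at 157.8°; with |UC| = 15.7, C = (7.051, 1.025). ∠UCP = 41.9° gives CP at 19.70° from the x-axis; with |CP| = 11.4, P = (17.78, 4.868). ∠CPH = 88.5° gives PH at -71.80° from the x-axis; with |PH| = 22.5, H = (24.81, -16.51). ∠PHT = 136.1° gives HT at -115.7° from the x-axis; with |HT| = 11.0, T = (20.04, -26.42). Then |ZT| = |T − Z| = 37.60.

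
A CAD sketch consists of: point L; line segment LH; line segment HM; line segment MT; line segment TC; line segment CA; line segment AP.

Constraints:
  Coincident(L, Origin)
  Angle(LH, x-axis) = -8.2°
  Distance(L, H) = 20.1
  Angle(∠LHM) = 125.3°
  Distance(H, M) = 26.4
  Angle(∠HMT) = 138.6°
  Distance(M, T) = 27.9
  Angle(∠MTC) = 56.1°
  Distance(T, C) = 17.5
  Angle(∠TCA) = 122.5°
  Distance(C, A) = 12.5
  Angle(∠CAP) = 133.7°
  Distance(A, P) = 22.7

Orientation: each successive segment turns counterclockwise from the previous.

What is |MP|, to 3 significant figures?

9.97

∠TCA = 122.5° gives CA at -90.7° from the x-axis; with |CA| = 12.5, A = (24.1, 22.4). ∠CAP = 133.7° gives AP at -44.4° from the x-axis; with |AP| = 22.7, P = (40.3, 6.56). Then |MP| = |P − M| = 9.97.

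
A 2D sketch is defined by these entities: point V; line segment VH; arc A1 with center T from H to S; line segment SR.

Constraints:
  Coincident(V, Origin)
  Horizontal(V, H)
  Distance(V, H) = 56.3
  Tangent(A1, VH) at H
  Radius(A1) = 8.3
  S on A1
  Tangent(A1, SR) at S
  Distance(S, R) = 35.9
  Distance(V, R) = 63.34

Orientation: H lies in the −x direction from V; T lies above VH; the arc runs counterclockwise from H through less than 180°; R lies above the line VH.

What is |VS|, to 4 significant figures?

48.65

Checks: |TH| = 8.300 ✓; |TS| = 8.300 ✓; ∠(TS, SR) = 90.00° ✓; |SR| = 35.90 ✓; |VR| = 63.34 ✓.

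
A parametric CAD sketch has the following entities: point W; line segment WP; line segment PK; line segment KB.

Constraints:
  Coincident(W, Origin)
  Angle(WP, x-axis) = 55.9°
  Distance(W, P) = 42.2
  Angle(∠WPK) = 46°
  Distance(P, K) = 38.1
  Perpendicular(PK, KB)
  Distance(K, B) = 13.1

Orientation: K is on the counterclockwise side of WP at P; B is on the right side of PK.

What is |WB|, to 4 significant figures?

44.34

∠WPK = 46.0°, so PK runs at 55.9° + (180° − 46.0°) = 189.9° from the x-axis; with |PK| = 38.1, K = P + 38.1·(cos 189.9°, sin 189.9°) = (-13.87, 28.39). PK is perpendicular to KB; with |KB| = 13.1 on the right of PK, B = K + 13.1·(-0.1719, 0.9851) = (-16.13, 41.30). Then |WB| = |B − W| = 44.34.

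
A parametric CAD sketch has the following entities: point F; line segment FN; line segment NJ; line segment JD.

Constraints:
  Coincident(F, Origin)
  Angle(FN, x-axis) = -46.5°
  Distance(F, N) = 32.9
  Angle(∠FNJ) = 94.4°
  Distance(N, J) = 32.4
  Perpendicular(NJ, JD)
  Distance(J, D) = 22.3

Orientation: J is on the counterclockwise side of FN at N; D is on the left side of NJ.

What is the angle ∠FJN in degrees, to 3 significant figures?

43.2°

F is at the origin; FN runs at -46.5° with length 32.9, so N = 32.9·(cos -46.5°, sin -46.5°) = (22.6, -23.9). ∠FNJ = 94.4°, so NJ runs at -46.5° + (180° − 94.4°) = 39.1° from the x-axis; with |NJ| = 32.4, J = N + 32.4·(cos 39.1°, sin 39.1°) = (47.8, -3.43). Then cos ∠FJN = JF·JN / (|JF||JN|), giving 43.2°.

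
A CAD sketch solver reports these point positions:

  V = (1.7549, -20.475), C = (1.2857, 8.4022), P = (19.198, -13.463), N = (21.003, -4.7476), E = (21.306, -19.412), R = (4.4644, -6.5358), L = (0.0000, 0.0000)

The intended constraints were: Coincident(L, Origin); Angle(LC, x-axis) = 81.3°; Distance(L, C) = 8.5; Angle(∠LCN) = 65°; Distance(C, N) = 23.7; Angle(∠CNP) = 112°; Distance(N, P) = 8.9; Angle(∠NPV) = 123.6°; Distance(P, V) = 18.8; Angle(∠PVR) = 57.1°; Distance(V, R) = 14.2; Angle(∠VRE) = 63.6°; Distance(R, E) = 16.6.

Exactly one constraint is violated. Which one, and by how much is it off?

Distance(R, E) = 16.6 — off by 4.60.

L = (0.00, 0.00) ✓; LC at 81.30° ✓; |LC| = 8.500 ✓; ∠LCN = 65.00° ✓; |CN| = 23.70 ✓; ∠CNP = 112.0° ✓; |NP| = 8.900 ✓; ∠NPV = 123.6° ✓; |PV| = 18.80 ✓; ∠PVR = 57.10° ✓; |VR| = 14.20 ✓; ∠VRE = 63.60° ✓; |RE| = 21.20 ✗.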